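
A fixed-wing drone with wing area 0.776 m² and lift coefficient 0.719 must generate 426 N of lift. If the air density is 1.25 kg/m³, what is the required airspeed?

L = ½ρv²S·CL ⇒ v = √(2L/(ρ·S·CL))
v = √(2 × 426 / (1.25 × 0.776 × 0.719)) = √1222 = 35 m/s

v = 35 m/s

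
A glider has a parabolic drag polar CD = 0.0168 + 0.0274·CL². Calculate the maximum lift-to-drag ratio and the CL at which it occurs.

For CD = CD0 + K·CL², (L/D)max occurs at CL* = √(CD0/K) and equals 1/(2√(K·CD0)).
(L/D)max = 1/(2√(0.0274 × 0.0168)) = 1/(2 × 0.02146) = 23.3
CL* = √(0.0168/0.0274) = 0.783

(L/D)max = 23.3, at CL = 0.783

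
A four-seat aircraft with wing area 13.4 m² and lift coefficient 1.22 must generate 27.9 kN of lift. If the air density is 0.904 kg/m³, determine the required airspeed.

v = 61.4 m/s

L = ½ρv²S·CL ⇒ v = √(2L/(ρ·S·CL))
v = √(2 × 27900 / (0.904 × 13.4 × 1.22)) = √3776 = 61.4 m/s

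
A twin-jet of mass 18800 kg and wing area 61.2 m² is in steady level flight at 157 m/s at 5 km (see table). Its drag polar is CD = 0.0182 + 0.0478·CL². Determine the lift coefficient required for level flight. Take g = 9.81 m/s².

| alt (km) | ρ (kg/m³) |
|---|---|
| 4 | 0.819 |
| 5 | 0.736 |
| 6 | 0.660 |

At 5 km, from the table: ρ = 0.736 kg/m³.
Level flight ⇒ L = W = m·g = 18800 × 9.81 = 1.8443×10^5 N.
q = ½ρv² = ½ × 0.736 × 157² = 9071 Pa.
CL = W/(q·S) = 1.8443×10^5 / (9071 × 61.2) = 0.3322.

CL = 0.332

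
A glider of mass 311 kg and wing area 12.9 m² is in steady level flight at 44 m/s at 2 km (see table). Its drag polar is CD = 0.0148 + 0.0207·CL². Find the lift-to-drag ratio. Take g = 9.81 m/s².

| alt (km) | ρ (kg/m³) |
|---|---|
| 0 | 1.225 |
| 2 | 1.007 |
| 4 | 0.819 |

L/D = 15.1

At 2 km, from the table: ρ = 1.007 kg/m³.
In steady level flight, lift balances weight: W = mg = 311 × 9.81 = 3050.9 N.
Dynamic pressure q = 0.5 × 1.007 × 44² = 974.8 Pa.
CL = 2W/(ρv²S) = 2×3050.9/(1.007×44²×12.9) = 0.2426.
CD = 0.0148 + 0.0207 × 0.2426² = 0.01602.
L/D = CL/CD = 0.2426 / 0.01602 = 15.1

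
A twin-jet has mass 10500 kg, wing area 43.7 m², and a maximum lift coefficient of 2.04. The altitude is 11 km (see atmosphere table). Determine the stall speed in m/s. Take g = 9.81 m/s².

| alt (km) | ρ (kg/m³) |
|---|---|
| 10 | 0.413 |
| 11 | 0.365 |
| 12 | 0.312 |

At 11 km, from the table: ρ = 0.365 kg/m³.
At stall, lift equals weight: L = W = m·g = 10500 × 9.81 = 1.03×10^5 N.
From L = ½ρV²S·CL,max = W: V_stall = √(2W/(ρSCL,max)) = √(2·1.03×10^5/(0.365·43.7·2.04))
V_stall = √6331 = 79.6 m/s

V_stall = 79.6 m/s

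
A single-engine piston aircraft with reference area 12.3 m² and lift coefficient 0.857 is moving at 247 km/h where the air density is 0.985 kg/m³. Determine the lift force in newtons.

L = 24400 N

Convert speed: v = 247 km/h ÷ 3.6 = 68.61 m/s.
L = ½ρv²S·CL = ½ × 0.985 × 68.61² × 12.3 × 0.857 = 24400 N ≈ 24.4 kN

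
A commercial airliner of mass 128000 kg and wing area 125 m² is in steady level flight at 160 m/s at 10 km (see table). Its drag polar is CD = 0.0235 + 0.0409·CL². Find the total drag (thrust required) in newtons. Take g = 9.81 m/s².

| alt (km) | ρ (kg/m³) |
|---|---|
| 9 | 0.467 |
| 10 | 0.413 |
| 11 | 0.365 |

D = 1.13×10^5 N

At 10 km, from the table: ρ = 0.413 kg/m³.
In steady level flight, lift balances weight: W = mg = 128000 × 9.81 = 1.2557×10^6 N.
q = ½ρv² = ½ × 0.413 × 160² = 5286 Pa.
Required CL = L/(qS) = 1.2557×10^6/(5286·125) = 1.9.
CD = 0.0235 + 0.0409 × 1.9² = 0.1712.
D = q·S·CD = 5286 × 125 × 0.1712 = 1.131×10^5 N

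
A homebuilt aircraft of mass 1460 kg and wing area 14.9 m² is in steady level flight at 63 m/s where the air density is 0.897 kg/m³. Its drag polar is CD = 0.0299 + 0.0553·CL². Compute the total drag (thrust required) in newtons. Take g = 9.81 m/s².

D = 1220 N

In steady level flight, lift balances weight: W = mg = 1460 × 9.81 = 14323 N.
Dynamic pressure q = 0.5 × 0.897 × 63² = 1780 Pa.
Required CL = L/(qS) = 14323/(1780·14.9) = 0.54.
CD = 0.0299 + 0.0553 × 0.54² = 0.04603.
D = q·S·CD = 1780 × 14.9 × 0.04603 = 1221 N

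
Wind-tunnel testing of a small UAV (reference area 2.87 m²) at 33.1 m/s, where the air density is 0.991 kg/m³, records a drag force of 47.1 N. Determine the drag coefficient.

CD = 0.0302

From D = ½ρv²S·CD, rearranging gives CD = 2D/(ρv²S).
CD = 2 × 47.1 / (0.991 × 33.1² × 2.87) = 0.0302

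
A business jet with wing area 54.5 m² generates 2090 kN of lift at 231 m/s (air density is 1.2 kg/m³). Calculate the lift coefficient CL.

From L = ½ρv²S·CL, rearranging gives CL = 2L/(ρv²S).
CL = 2 × 2.09×10^6 / (1.2 × 231² × 54.5) = 1.2

CL = 1.2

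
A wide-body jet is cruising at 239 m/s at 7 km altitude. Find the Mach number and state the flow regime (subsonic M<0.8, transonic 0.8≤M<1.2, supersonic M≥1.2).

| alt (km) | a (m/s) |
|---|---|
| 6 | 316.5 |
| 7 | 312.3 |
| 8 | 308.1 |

M = 0.765 (subsonic)

At 7 km, from the table: a = 312.3 m/s.
M = v/a = 239 / 312.3 = 0.765
M = 0.765 → subsonic.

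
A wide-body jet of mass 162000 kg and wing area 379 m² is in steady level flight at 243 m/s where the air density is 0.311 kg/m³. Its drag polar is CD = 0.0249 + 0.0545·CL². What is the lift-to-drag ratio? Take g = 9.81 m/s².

L/D = 12.6

Weight W = mg = 162000 × 9.81 = 1.5892×10^6 N; in level flight L = W.
Dynamic pressure q = 0.5 × 0.311 × 243² = 9182 Pa.
Required CL = L/(qS) = 1.5892×10^6/(9182·379) = 0.4567.
CD = 0.0249 + 0.0545 × 0.4567² = 0.03627.
L/D = CL/CD = 0.4567 / 0.03627 = 12.6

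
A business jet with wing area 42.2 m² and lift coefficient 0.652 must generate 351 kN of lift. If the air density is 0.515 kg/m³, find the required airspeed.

v = 223 m/s

L = ½ρv²S·CL ⇒ v = √(2L/(ρ·S·CL))
v = √(2 × 3.51×10^5 / (0.515 × 42.2 × 0.652)) = √49540 = 223 m/s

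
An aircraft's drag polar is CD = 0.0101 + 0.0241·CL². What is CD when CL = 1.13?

CD = 0.0409

CD = 0.0101 + 0.0241 × 1.13² = 0.0101 + 0.03077 = 0.0409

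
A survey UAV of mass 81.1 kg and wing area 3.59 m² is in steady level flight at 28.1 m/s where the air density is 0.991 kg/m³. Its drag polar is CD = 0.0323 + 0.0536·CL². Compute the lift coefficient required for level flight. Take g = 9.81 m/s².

CL = 0.566

Weight W = mg = 81.1 × 9.81 = 795.59 N; in level flight L = W.
Dynamic pressure q = 0.5 × 0.991 × 28.1² = 391.3 Pa.
CL = W/(q·S) = 795.59 / (391.3 × 3.59) = 0.5664.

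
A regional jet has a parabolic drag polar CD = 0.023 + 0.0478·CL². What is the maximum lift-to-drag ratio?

(L/D)max = 15.1

For CD = CD0 + K·CL², (L/D)max occurs at CL* = √(CD0/K) and equals 1/(2√(K·CD0)).
(L/D)max = 1/(2√(0.0478 × 0.023)) = 1/(2 × 0.03316) = 15.1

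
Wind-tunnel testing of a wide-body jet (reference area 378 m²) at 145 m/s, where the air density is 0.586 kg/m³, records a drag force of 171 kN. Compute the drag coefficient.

CD = 0.0734

From D = ½ρv²S·CD, rearranging gives CD = 2D/(ρv²S).
CD = 2 × 1.71×10^5 / (0.586 × 145² × 378) = 0.0734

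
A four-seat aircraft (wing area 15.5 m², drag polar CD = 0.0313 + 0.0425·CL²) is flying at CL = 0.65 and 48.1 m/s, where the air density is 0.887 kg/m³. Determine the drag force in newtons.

CD = 0.0313 + 0.0425 × 0.65² = 0.04926
D = ½ρv²S·CD = ½ × 0.887 × 48.1² × 15.5 × 0.04926 = 783 N

D = 783 N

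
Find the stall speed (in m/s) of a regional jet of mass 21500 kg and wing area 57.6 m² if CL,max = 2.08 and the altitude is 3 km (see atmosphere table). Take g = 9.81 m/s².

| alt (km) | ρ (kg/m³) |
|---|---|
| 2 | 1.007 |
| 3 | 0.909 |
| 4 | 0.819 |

V_stall = 62.2 m/s

At 3 km, from the table: ρ = 0.909 kg/m³.
Weight W = mg = 21500 × 9.81 = 2.109×10^5 N.
V_stall = √(2W/(ρ·S·CL,max)) = √(2 × 2.109×10^5 / (0.909 × 57.6 × 2.08))
V_stall = √3873 = 62.2 m/s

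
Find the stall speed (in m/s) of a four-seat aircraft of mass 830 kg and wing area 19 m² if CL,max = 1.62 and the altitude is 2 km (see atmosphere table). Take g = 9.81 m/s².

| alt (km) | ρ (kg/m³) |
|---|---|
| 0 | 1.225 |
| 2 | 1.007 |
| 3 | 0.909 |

At 2 km, from the table: ρ = 1.007 kg/m³.
At stall, lift equals weight: L = W = m·g = 830 × 9.81 = 8142 N.
V_stall = √(2W/(ρ·S·CL,max)) = √(2 × 8142 / (1.007 × 19 × 1.62))
V_stall = √525.4 = 22.9 m/s

V_stall = 22.9 m/s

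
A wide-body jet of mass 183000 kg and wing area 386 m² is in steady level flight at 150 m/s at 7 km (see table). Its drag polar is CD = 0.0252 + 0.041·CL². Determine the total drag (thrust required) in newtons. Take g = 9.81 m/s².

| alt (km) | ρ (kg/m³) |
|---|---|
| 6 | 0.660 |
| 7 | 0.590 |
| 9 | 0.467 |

At 7 km, from the table: ρ = 0.590 kg/m³.
In steady level flight, lift balances weight: W = mg = 183000 × 9.81 = 1.7952×10^6 N.
Dynamic pressure q = 0.5 × 0.59 × 150² = 6638 Pa.
CL = W/(q·S) = 1.7952×10^6 / (6638 × 386) = 0.7007.
CD = 0.0252 + 0.041 × 0.7007² = 0.04533.
D = q·S·CD = 6638 × 386 × 0.04533 = 1.161×10^5 N

D = 1.16×10^5 N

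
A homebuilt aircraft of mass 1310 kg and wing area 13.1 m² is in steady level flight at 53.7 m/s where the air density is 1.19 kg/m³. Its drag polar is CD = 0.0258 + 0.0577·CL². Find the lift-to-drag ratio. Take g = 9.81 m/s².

L/D = 12.8

Weight W = mg = 1310 × 9.81 = 12851 N; in level flight L = W.
q = ½ρv² = ½ × 1.19 × 53.7² = 1716 Pa.
Required CL = L/(qS) = 12851/(1716·13.1) = 0.5717.
CD = 0.0258 + 0.0577 × 0.5717² = 0.04466.
L/D = CL/CD = 0.5717 / 0.04466 = 12.8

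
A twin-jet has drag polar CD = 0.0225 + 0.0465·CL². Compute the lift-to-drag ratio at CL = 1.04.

L/D = 14.3

CD = 0.0225 + 0.0465 × 1.04² = 0.07279
L/D = CL/CD = 1.04 / 0.07279 = 14.3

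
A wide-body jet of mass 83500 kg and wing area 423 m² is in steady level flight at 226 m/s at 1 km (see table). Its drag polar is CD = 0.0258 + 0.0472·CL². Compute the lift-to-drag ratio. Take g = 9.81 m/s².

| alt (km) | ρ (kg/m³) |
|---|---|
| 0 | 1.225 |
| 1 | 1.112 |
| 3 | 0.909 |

L/D = 2.62

At 1 km, from the table: ρ = 1.112 kg/m³.
Level flight ⇒ L = W = m·g = 83500 × 9.81 = 8.1914×10^5 N.
Dynamic pressure q = 0.5 × 1.112 × 226² = 28400 Pa.
CL = 2W/(ρv²S) = 2×8.1914×10^5/(1.112×226²×423) = 0.06819.
CD = 0.0258 + 0.0472 × 0.06819² = 0.02602.
L/D = CL/CD = 0.06819 / 0.02602 = 2.62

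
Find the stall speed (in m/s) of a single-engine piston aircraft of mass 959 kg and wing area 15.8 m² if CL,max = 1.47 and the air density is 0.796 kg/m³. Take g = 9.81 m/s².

V_stall = 31.9 m/s

At stall, lift equals weight: L = W = m·g = 959 × 9.81 = 9408 N.
From L = ½ρV²S·CL,max = W: V_stall = √(2W/(ρSCL,max)) = √(2·9408/(0.796·15.8·1.47))
V_stall = √1018 = 31.9 m/s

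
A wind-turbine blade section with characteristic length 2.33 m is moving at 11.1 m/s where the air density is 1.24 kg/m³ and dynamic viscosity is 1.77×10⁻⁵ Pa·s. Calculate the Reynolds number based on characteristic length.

Re = ρ·v·c/μ = 1.24 × 11.1 × 2.33 / (1.77×10⁻⁵) = 1.81×10^6

Re = 1.81×10^6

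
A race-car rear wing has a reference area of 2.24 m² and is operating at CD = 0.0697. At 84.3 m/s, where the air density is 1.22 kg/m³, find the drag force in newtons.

Dynamic pressure q = ½ρv² = ½ × 1.22 × 84.3² = 4335 Pa.
D = q·S·CD = 4335 × 2.24 × 0.0697 = 677 N

D = 677 N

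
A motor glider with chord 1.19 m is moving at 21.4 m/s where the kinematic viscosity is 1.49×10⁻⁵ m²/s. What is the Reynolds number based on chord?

Re = v·c/ν = 21.4 × 1.19 / (1.49×10⁻⁵) = 1.71×10^6

Re = 1.71×10^6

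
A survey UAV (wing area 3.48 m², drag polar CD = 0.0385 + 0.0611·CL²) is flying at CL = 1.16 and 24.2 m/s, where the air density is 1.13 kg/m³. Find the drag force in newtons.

CD = 0.0385 + 0.0611 × 1.16² = 0.1207
D = ½ρv²S·CD = ½ × 1.13 × 24.2² × 3.48 × 0.1207 = 139 N

D = 139 N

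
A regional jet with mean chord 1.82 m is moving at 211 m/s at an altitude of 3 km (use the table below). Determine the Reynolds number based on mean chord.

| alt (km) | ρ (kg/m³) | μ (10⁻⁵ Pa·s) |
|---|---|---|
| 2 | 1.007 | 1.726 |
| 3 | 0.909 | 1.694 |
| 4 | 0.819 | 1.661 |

Re = 2.06×10^7

At 3 km, from the table: ρ = 0.909 kg/m³, μ = 1.694×10⁻⁵ Pa·s.
Re = ρ·v·c/μ = 0.909 × 211 × 1.82 / (1.694×10⁻⁵) = 2.06×10^7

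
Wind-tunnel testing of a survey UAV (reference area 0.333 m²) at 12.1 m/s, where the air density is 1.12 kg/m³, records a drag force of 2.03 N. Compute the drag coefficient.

CD = 0.0744

From D = ½ρv²S·CD, rearranging gives CD = 2D/(ρv²S).
CD = 2 × 2.03 / (1.12 × 12.1² × 0.333) = 0.0744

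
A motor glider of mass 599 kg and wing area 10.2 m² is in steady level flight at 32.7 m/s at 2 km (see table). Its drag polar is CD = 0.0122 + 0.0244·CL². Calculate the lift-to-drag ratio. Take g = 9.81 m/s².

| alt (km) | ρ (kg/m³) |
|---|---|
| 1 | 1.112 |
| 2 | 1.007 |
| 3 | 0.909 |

L/D = 26.7

At 2 km, from the table: ρ = 1.007 kg/m³.
In steady level flight, lift balances weight: W = mg = 599 × 9.81 = 5876.2 N.
Dynamic pressure q = 0.5 × 1.007 × 32.7² = 538.4 Pa.
Required CL = L/(qS) = 5876.2/(538.4·10.2) = 1.07.
CD = 0.0122 + 0.0244 × 1.07² = 0.04014.
L/D = CL/CD = 1.07 / 0.04014 = 26.7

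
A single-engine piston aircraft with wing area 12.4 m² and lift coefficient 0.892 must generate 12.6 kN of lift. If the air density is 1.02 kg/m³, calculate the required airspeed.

L = ½ρv²S·CL ⇒ v = √(2L/(ρ·S·CL))
v = √(2 × 12600 / (1.02 × 12.4 × 0.892)) = √2234 = 47.3 m/s

v = 47.3 m/s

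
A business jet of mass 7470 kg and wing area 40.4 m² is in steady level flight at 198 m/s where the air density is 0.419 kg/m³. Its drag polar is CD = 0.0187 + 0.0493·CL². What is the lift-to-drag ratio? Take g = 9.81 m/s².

Weight W = mg = 7470 × 9.81 = 73281 N; in level flight L = W.
Dynamic pressure q = 0.5 × 0.419 × 198² = 8213 Pa.
Required CL = L/(qS) = 73281/(8213·40.4) = 0.2208.
CD = 0.0187 + 0.0493 × 0.2208² = 0.0211.
L/D = CL/CD = 0.2208 / 0.0211 = 10.5

L/D = 10.5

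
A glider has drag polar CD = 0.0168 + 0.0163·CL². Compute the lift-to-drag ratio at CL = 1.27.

L/D = 29.5

CD = 0.0168 + 0.0163 × 1.27² = 0.04309
L/D = CL/CD = 1.27 / 0.04309 = 29.5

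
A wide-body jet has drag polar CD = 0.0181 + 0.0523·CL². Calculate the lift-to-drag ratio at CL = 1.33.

CD = 0.0181 + 0.0523 × 1.33² = 0.1106
L/D = CL/CD = 1.33 / 0.1106 = 12

L/D = 12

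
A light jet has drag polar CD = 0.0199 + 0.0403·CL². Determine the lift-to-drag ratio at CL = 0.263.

CD = 0.0199 + 0.0403 × 0.263² = 0.02269
L/D = CL/CD = 0.263 / 0.02269 = 11.6

L/D = 11.6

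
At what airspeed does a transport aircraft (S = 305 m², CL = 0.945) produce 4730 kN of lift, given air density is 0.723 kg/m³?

L = ½ρv²S·CL ⇒ v = √(2L/(ρ·S·CL))
v = √(2 × 4.73×10^6 / (0.723 × 305 × 0.945)) = √45400 = 213 m/s

v = 213 m/s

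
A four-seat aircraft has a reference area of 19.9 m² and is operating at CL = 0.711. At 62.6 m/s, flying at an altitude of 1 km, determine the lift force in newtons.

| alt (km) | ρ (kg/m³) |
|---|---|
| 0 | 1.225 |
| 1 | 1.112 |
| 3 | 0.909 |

At 1 km, from the table: ρ = 1.112 kg/m³.
Dynamic pressure q = ½ρv² = ½ × 1.112 × 62.6² = 2179 Pa.
L = q·S·CL = 2179 × 19.9 × 0.711 = 30800 N ≈ 30.8 kN

L = 30800 N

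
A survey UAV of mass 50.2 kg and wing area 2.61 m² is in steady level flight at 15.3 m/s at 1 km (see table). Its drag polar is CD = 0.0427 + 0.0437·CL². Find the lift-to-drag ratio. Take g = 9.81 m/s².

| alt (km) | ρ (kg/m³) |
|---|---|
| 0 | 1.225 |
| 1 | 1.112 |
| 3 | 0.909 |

L/D = 10.8

At 1 km, from the table: ρ = 1.112 kg/m³.
In steady level flight, lift balances weight: W = mg = 50.2 × 9.81 = 492.46 N.
q = ½ρv² = ½ × 1.112 × 15.3² = 130.2 Pa.
CL = W/(q·S) = 492.46 / (130.2 × 2.61) = 1.45.
CD = 0.0427 + 0.0437 × 1.45² = 0.1345.
L/D = CL/CD = 1.45 / 0.1345 = 10.8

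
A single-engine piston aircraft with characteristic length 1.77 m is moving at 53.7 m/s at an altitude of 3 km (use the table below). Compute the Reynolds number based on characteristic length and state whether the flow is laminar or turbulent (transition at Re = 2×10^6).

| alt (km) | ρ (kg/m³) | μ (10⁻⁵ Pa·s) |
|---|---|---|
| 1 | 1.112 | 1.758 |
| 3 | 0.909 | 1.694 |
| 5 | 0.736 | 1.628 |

Re = 5.1×10^6 (turbulent)

At 3 km, from the table: ρ = 0.909 kg/m³, μ = 1.694×10⁻⁵ Pa·s.
Re = ρ·v·c/μ = 0.909 × 53.7 × 1.77 / (1.694×10⁻⁵) = 5.1×10^6
Since 5.1×10^6 > 2×10^6, the flow is turbulent.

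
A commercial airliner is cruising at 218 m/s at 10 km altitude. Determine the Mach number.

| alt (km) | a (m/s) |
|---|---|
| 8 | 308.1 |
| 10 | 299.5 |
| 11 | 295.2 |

M = 0.728

At 10 km, from the table: a = 299.5 m/s.
M = v/a = 218 / 299.5 = 0.728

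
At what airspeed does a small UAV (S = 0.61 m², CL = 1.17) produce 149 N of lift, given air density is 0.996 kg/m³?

v = 20.5 m/s

L = ½ρv²S·CL ⇒ v = √(2L/(ρ·S·CL))
v = √(2 × 149 / (0.996 × 0.61 × 1.17)) = √419.2 = 20.5 m/s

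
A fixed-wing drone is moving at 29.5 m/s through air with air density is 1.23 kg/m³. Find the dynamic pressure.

q = 535 Pa

q = ½ρv² = ½ × 1.23 × 29.5² = 535 Pa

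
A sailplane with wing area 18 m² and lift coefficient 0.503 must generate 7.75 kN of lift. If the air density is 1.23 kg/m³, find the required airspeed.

L = ½ρv²S·CL ⇒ v = √(2L/(ρ·S·CL))
v = √(2 × 7750 / (1.23 × 18 × 0.503)) = √1392 = 37.3 m/s

v = 37.3 m/s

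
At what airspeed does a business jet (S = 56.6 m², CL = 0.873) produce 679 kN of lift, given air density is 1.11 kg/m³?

L = ½ρv²S·CL ⇒ v = √(2L/(ρ·S·CL))
v = √(2 × 6.79×10^5 / (1.11 × 56.6 × 0.873)) = √24760 = 157 m/s

v = 157 m/s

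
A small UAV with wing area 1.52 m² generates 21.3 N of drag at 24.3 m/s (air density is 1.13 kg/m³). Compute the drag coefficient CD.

From D = ½ρv²S·CD, rearranging gives CD = 2D/(ρv²S).
CD = 2 × 21.3 / (1.13 × 24.3² × 1.52) = 0.042

CD = 0.042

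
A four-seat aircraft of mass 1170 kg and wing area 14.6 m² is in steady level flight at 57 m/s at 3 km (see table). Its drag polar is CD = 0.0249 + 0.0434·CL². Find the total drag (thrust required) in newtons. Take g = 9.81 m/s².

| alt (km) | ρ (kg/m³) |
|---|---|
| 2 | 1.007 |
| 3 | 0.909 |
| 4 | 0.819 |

At 3 km, from the table: ρ = 0.909 kg/m³.
Level flight ⇒ L = W = m·g = 1170 × 9.81 = 11478 N.
q = ½ρv² = ½ × 0.909 × 57² = 1477 Pa.
CL = 2W/(ρv²S) = 2×11478/(0.909×57²×14.6) = 0.5324.
CD = 0.0249 + 0.0434 × 0.5324² = 0.0372.
D = q·S·CD = 1477 × 14.6 × 0.0372 = 802 N

D = 802 N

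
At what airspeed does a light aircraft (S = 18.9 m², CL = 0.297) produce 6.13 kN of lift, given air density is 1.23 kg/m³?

v = 42.1 m/s

L = ½ρv²S·CL ⇒ v = √(2L/(ρ·S·CL))
v = √(2 × 6130 / (1.23 × 18.9 × 0.297)) = √1776 = 42.1 m/s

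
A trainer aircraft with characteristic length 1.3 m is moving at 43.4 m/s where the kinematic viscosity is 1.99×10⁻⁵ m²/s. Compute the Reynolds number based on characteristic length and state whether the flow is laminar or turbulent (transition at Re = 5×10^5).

Re = v·c/ν = 43.4 × 1.3 / (1.99×10⁻⁵) = 2.84×10^6
Since 2.84×10^6 > 5×10^5, the flow is turbulent.

Re = 2.84×10^6 (turbulent)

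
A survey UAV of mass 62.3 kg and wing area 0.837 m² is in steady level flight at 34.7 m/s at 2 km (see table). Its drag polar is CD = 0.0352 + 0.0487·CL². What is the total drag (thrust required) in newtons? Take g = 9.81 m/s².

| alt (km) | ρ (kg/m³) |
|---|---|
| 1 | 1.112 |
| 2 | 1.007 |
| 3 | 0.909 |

D = 53.7 N

At 2 km, from the table: ρ = 1.007 kg/m³.
Level flight ⇒ L = W = m·g = 62.3 × 9.81 = 611.16 N.
Dynamic pressure q = 0.5 × 1.007 × 34.7² = 606.3 Pa.
CL = 2W/(ρv²S) = 2×611.16/(1.007×34.7²×0.837) = 1.204.
CD = 0.0352 + 0.0487 × 1.204² = 0.1058.
D = q·S·CD = 606.3 × 0.837 × 0.1058 = 53.71 N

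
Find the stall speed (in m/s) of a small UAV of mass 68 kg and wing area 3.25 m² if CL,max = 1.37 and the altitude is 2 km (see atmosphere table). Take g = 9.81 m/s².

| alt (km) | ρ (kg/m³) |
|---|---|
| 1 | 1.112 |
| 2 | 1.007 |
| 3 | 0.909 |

At 2 km, from the table: ρ = 1.007 kg/m³.
Stall occurs when L = W at CL,max. W = mg = 68 × 9.81 = 667.1 N.
V_stall = √(2W/(ρ·S·CL,max)) = √(2 × 667.1 / (1.007 × 3.25 × 1.37))
V_stall = √297.6 = 17.2 m/s

V_stall = 17.2 m/s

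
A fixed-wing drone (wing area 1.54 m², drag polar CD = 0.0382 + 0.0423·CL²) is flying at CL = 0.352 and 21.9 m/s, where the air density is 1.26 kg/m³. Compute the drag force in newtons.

CD = 0.0382 + 0.0423 × 0.352² = 0.04344
D = ½ρv²S·CD = ½ × 1.26 × 21.9² × 1.54 × 0.04344 = 20.2 N

D = 20.2 N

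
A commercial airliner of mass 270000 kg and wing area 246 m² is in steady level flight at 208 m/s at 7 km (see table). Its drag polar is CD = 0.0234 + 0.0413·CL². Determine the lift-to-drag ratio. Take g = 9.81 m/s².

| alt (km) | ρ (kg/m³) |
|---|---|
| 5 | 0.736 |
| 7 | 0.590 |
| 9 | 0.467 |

L/D = 16

At 7 km, from the table: ρ = 0.590 kg/m³.
Weight W = mg = 270000 × 9.81 = 2.6487×10^6 N; in level flight L = W.
Dynamic pressure q = 0.5 × 0.59 × 208² = 12760 Pa.
CL = W/(q·S) = 2.6487×10^6 / (12760 × 246) = 0.8436.
CD = 0.0234 + 0.0413 × 0.8436² = 0.05279.
L/D = CL/CD = 0.8436 / 0.05279 = 16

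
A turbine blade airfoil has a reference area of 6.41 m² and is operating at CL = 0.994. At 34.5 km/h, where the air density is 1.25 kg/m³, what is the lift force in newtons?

Convert speed: v = 34.5 km/h ÷ 3.6 = 9.583 m/s.
L = ½ρv²S·CL = ½ × 1.25 × 9.583² × 6.41 × 0.994 = 366 N

L = 366 N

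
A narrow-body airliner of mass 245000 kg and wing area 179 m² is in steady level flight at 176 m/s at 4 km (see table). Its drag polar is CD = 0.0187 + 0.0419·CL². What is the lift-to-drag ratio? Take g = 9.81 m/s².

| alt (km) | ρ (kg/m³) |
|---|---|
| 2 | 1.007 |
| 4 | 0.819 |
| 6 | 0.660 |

L/D = 16.1

At 4 km, from the table: ρ = 0.819 kg/m³.
Weight W = mg = 245000 × 9.81 = 2.4034×10^6 N; in level flight L = W.
Dynamic pressure q = 0.5 × 0.819 × 176² = 12680 Pa.
Required CL = L/(qS) = 2.4034×10^6/(12680·179) = 1.059.
CD = 0.0187 + 0.0419 × 1.059² = 0.06565.
L/D = CL/CD = 1.059 / 0.06565 = 16.1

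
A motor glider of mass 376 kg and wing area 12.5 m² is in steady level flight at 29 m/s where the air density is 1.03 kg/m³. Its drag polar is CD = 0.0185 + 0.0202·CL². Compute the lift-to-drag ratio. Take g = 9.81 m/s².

Level flight ⇒ L = W = m·g = 376 × 9.81 = 3688.6 N.
q = ½ρv² = ½ × 1.03 × 29² = 433.1 Pa.
CL = 2W/(ρv²S) = 2×3688.6/(1.03×29²×12.5) = 0.6813.
CD = 0.0185 + 0.0202 × 0.6813² = 0.02788.
L/D = CL/CD = 0.6813 / 0.02788 = 24.4

L/D = 24.4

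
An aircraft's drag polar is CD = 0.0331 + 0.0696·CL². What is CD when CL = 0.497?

CD = 0.0503

CD = 0.0331 + 0.0696 × 0.497² = 0.0331 + 0.01719 = 0.0503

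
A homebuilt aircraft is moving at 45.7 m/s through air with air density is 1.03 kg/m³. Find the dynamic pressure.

q = ½ρv² = ½ × 1.03 × 45.7² = 1080 Pa

q = 1080 Pa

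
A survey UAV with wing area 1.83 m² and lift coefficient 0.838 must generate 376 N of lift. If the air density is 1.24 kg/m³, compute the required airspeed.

L = ½ρv²S·CL ⇒ v = √(2L/(ρ·S·CL))
v = √(2 × 376 / (1.24 × 1.83 × 0.838)) = √395.5 = 19.9 m/s

v = 19.9 m/s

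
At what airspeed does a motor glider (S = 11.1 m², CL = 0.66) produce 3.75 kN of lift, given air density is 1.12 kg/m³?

v = 30.2 m/s

L = ½ρv²S·CL ⇒ v = √(2L/(ρ·S·CL))
v = √(2 × 3750 / (1.12 × 11.1 × 0.66)) = √914.1 = 30.2 m/s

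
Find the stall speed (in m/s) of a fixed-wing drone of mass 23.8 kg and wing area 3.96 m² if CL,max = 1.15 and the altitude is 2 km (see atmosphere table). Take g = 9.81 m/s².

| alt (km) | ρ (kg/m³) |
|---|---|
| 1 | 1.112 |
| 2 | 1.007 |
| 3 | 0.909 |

At 2 km, from the table: ρ = 1.007 kg/m³.
At stall, lift equals weight: L = W = m·g = 23.8 × 9.81 = 233.5 N.
From L = ½ρV²S·CL,max = W: V_stall = √(2W/(ρSCL,max)) = √(2·233.5/(1.007·3.96·1.15))
V_stall = √101.8 = 10.1 m/s

V_stall = 10.1 m/s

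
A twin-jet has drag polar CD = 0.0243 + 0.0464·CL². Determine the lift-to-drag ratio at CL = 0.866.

CD = 0.0243 + 0.0464 × 0.866² = 0.0591
L/D = CL/CD = 0.866 / 0.0591 = 14.7

L/D = 14.7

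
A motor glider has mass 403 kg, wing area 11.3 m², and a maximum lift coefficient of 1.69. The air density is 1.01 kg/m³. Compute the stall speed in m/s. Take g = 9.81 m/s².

V_stall = 20.2 m/s

At stall, lift equals weight: L = W = m·g = 403 × 9.81 = 3953 N.
From L = ½ρV²S·CL,max = W: V_stall = √(2W/(ρSCL,max)) = √(2·3953/(1.01·11.3·1.69))
V_stall = √409.9 = 20.2 m/s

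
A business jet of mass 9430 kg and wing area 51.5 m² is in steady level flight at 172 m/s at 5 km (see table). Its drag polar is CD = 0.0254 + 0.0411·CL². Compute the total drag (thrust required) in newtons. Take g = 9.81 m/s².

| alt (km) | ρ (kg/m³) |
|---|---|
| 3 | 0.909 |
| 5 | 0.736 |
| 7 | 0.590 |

At 5 km, from the table: ρ = 0.736 kg/m³.
Level flight ⇒ L = W = m·g = 9430 × 9.81 = 92508 N.
Dynamic pressure q = 0.5 × 0.736 × 172² = 10890 Pa.
CL = W/(q·S) = 92508 / (10890 × 51.5) = 0.165.
CD = 0.0254 + 0.0411 × 0.165² = 0.02652.
D = q·S·CD = 10890 × 51.5 × 0.02652 = 14870 N

D = 14900 N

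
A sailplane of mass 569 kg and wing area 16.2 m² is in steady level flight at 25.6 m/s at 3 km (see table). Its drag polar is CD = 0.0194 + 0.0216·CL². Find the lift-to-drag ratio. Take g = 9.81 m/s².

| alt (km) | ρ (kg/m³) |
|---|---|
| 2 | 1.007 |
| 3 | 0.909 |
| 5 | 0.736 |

L/D = 23.9

At 3 km, from the table: ρ = 0.909 kg/m³.
In steady level flight, lift balances weight: W = mg = 569 × 9.81 = 5581.9 N.
Dynamic pressure q = 0.5 × 0.909 × 25.6² = 297.9 Pa.
Required CL = L/(qS) = 5581.9/(297.9·16.2) = 1.157.
CD = 0.0194 + 0.0216 × 1.157² = 0.0483.
L/D = CL/CD = 1.157 / 0.0483 = 23.9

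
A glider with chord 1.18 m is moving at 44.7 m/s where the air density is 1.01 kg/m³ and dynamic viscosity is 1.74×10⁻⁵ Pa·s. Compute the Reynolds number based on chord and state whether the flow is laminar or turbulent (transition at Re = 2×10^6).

Re = ρ·v·c/μ = 1.01 × 44.7 × 1.18 / (1.74×10⁻⁵) = 3.06×10^6
Since 3.06×10^6 > 2×10^6, the flow is turbulent.

Re = 3.06×10^6 (turbulent)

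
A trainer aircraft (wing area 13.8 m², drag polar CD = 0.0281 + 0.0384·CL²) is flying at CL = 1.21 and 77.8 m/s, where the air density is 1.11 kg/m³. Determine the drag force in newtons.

D = 3910 N

CD = 0.0281 + 0.0384 × 1.21² = 0.08432
D = ½ρv²S·CD = ½ × 1.11 × 77.8² × 13.8 × 0.08432 = 3910 N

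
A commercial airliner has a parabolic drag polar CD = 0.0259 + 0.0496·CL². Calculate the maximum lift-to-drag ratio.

(L/D)max = 14

For CD = CD0 + K·CL², (L/D)max occurs at CL* = √(CD0/K) and equals 1/(2√(K·CD0)).
(L/D)max = 1/(2√(0.0496 × 0.0259)) = 1/(2 × 0.03584) = 14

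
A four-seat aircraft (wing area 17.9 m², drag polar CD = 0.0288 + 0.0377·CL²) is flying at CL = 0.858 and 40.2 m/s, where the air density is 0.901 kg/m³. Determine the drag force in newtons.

CD = 0.0288 + 0.0377 × 0.858² = 0.05655
D = ½ρv²S·CD = ½ × 0.901 × 40.2² × 17.9 × 0.05655 = 737 N

D = 737 N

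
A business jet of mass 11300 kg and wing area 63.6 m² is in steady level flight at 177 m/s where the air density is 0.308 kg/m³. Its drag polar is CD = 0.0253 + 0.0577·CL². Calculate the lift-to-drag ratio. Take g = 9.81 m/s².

L/D = 11

Weight W = mg = 11300 × 9.81 = 1.1085×10^5 N; in level flight L = W.
Dynamic pressure q = 0.5 × 0.308 × 177² = 4825 Pa.
CL = W/(q·S) = 1.1085×10^5 / (4825 × 63.6) = 0.3613.
CD = 0.0253 + 0.0577 × 0.3613² = 0.03283.
L/D = CL/CD = 0.3613 / 0.03283 = 11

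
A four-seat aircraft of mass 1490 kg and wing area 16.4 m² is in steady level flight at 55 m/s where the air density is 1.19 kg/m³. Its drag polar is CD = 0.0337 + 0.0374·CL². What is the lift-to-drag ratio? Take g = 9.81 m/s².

L/D = 11.6

In steady level flight, lift balances weight: W = mg = 1490 × 9.81 = 14617 N.
Dynamic pressure q = 0.5 × 1.19 × 55² = 1800 Pa.
CL = 2W/(ρv²S) = 2×14617/(1.19×55²×16.4) = 0.4952.
CD = 0.0337 + 0.0374 × 0.4952² = 0.04287.
L/D = CL/CD = 0.4952 / 0.04287 = 11.6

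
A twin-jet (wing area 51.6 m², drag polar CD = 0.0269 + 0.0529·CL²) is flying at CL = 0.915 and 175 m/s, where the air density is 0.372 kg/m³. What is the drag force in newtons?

D = 20900 N

CD = 0.0269 + 0.0529 × 0.915² = 0.07119
D = ½ρv²S·CD = ½ × 0.372 × 175² × 51.6 × 0.07119 = 20900 N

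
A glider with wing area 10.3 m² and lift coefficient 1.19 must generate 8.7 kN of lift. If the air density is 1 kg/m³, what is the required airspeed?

L = ½ρv²S·CL ⇒ v = √(2L/(ρ·S·CL))
v = √(2 × 8700 / (1 × 10.3 × 1.19)) = √1420 = 37.7 m/s

v = 37.7 m/s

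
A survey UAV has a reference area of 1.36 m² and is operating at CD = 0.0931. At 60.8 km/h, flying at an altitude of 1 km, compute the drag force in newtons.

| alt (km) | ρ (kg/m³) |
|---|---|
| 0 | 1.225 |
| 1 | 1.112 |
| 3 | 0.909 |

D = 20.1 N

At 1 km, from the table: ρ = 1.112 kg/m³.
Convert speed: v = 60.8 km/h ÷ 3.6 = 16.89 m/s.
Dynamic pressure q = ½ρv² = ½ × 1.112 × 16.89² = 158.6 Pa.
D = q·S·CD = 158.6 × 1.36 × 0.0931 = 20.1 N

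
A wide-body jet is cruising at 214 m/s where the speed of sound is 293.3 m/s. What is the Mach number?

M = v/a = 214 / 293.3 = 0.73

M = 0.73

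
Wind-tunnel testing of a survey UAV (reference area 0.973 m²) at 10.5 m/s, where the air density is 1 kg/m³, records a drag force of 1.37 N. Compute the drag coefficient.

CD = 0.0255

From D = ½ρv²S·CD, rearranging gives CD = 2D/(ρv²S).
CD = 2 × 1.37 / (1 × 10.5² × 0.973) = 0.0255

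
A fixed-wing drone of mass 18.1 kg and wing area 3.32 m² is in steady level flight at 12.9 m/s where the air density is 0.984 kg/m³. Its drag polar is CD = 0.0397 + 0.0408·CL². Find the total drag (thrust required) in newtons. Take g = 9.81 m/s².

D = 15.5 N

Level flight ⇒ L = W = m·g = 18.1 × 9.81 = 177.56 N.
Dynamic pressure q = 0.5 × 0.984 × 12.9² = 81.87 Pa.
CL = 2W/(ρv²S) = 2×177.56/(0.984×12.9²×3.32) = 0.6532.
CD = 0.0397 + 0.0408 × 0.6532² = 0.05711.
D = q·S·CD = 81.87 × 3.32 × 0.05711 = 15.52 N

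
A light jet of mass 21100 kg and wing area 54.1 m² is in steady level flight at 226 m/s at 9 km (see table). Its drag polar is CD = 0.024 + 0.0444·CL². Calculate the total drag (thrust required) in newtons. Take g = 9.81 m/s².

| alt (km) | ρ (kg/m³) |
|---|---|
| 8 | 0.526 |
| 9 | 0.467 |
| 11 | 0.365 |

D = 18400 N

At 9 km, from the table: ρ = 0.467 kg/m³.
Weight W = mg = 21100 × 9.81 = 2.0699×10^5 N; in level flight L = W.
Dynamic pressure q = 0.5 × 0.467 × 226² = 11930 Pa.
Required CL = L/(qS) = 2.0699×10^5/(11930·54.1) = 0.3208.
CD = 0.024 + 0.0444 × 0.3208² = 0.02857.
D = q·S·CD = 11930 × 54.1 × 0.02857 = 18430 N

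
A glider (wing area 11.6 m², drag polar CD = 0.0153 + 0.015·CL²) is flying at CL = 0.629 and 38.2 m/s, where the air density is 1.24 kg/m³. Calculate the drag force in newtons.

CD = 0.0153 + 0.015 × 0.629² = 0.02123
D = ½ρv²S·CD = ½ × 1.24 × 38.2² × 11.6 × 0.02123 = 223 N

D = 223 N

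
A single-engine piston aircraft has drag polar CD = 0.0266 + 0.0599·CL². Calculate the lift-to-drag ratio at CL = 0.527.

L/D = 12.2

CD = 0.0266 + 0.0599 × 0.527² = 0.04324
L/D = CL/CD = 0.527 / 0.04324 = 12.2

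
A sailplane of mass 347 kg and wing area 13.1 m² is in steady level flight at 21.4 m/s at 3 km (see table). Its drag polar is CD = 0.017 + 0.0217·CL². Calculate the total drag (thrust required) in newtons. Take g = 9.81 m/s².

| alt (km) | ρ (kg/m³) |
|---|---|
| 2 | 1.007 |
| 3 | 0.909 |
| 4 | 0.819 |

D = 139 N

At 3 km, from the table: ρ = 0.909 kg/m³.
Weight W = mg = 347 × 9.81 = 3404.1 N; in level flight L = W.
q = ½ρv² = ½ × 0.909 × 21.4² = 208.1 Pa.
CL = W/(q·S) = 3404.1 / (208.1 × 13.1) = 1.248.
CD = 0.017 + 0.0217 × 1.248² = 0.05082.
D = q·S·CD = 208.1 × 13.1 × 0.05082 = 138.6 N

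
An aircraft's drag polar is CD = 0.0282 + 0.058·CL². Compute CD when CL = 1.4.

CD = 0.0282 + 0.058 × 1.4² = 0.0282 + 0.1137 = 0.142

CD = 0.142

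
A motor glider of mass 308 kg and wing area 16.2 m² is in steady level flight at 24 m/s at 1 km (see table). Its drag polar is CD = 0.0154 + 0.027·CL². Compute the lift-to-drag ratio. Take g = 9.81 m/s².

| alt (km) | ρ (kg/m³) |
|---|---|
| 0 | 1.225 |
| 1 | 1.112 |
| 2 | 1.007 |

At 1 km, from the table: ρ = 1.112 kg/m³.
Level flight ⇒ L = W = m·g = 308 × 9.81 = 3021.5 N.
q = ½ρv² = ½ × 1.112 × 24² = 320.3 Pa.
Required CL = L/(qS) = 3021.5/(320.3·16.2) = 0.5824.
CD = 0.0154 + 0.027 × 0.5824² = 0.02456.
L/D = CL/CD = 0.5824 / 0.02456 = 23.7

L/D = 23.7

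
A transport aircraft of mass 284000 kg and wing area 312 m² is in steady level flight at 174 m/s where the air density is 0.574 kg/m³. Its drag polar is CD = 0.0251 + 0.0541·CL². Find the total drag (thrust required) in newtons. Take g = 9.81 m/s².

D = 2.23×10^5 N

Weight W = mg = 284000 × 9.81 = 2.786×10^6 N; in level flight L = W.
Dynamic pressure q = 0.5 × 0.574 × 174² = 8689 Pa.
Required CL = L/(qS) = 2.786×10^6/(8689·312) = 1.028.
CD = 0.0251 + 0.0541 × 1.028² = 0.08223.
D = q·S·CD = 8689 × 312 × 0.08223 = 2.229×10^5 N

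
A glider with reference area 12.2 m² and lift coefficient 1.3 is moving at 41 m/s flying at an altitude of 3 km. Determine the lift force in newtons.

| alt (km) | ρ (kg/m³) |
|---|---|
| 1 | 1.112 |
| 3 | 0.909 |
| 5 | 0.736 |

L = 12100 N

At 3 km, from the table: ρ = 0.909 kg/m³.
L = ½ρv²S·CL = ½ × 0.909 × 41² × 12.2 × 1.3 = 12100 N ≈ 12.1 kN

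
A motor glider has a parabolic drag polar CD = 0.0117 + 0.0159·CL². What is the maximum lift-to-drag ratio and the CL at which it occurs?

(L/D)max = 36.7, at CL = 0.858

For CD = CD0 + K·CL², (L/D)max occurs at CL* = √(CD0/K) and equals 1/(2√(K·CD0)).
(L/D)max = 1/(2√(0.0159 × 0.0117)) = 1/(2 × 0.01364) = 36.7
CL* = √(0.0117/0.0159) = 0.858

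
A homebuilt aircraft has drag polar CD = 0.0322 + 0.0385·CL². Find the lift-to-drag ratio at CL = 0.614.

L/D = 13.1

CD = 0.0322 + 0.0385 × 0.614² = 0.04671
L/D = CL/CD = 0.614 / 0.04671 = 13.1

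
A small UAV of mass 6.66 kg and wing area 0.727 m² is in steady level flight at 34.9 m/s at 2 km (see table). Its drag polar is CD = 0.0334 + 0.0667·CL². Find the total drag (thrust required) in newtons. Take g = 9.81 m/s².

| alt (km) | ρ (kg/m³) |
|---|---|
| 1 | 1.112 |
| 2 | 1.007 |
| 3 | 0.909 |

D = 15.5 N

At 2 km, from the table: ρ = 1.007 kg/m³.
In steady level flight, lift balances weight: W = mg = 6.66 × 9.81 = 65.335 N.
Dynamic pressure q = 0.5 × 1.007 × 34.9² = 613.3 Pa.
CL = 2W/(ρv²S) = 2×65.335/(1.007×34.9²×0.727) = 0.1465.
CD = 0.0334 + 0.0667 × 0.1465² = 0.03483.
D = q·S·CD = 613.3 × 0.727 × 0.03483 = 15.53 N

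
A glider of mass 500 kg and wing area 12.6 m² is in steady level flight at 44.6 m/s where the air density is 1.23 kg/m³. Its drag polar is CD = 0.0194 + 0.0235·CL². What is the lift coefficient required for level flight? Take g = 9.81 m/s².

CL = 0.318

In steady level flight, lift balances weight: W = mg = 500 × 9.81 = 4905 N.
q = ½ρv² = ½ × 1.23 × 44.6² = 1223 Pa.
CL = W/(q·S) = 4905 / (1223 × 12.6) = 0.3182.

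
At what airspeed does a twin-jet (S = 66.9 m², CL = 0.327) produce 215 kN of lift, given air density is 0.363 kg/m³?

v = 233 m/s

L = ½ρv²S·CL ⇒ v = √(2L/(ρ·S·CL))
v = √(2 × 2.15×10^5 / (0.363 × 66.9 × 0.327)) = √54150 = 233 m/s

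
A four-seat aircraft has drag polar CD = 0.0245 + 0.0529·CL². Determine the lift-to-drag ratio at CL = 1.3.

CD = 0.0245 + 0.0529 × 1.3² = 0.1139
L/D = CL/CD = 1.3 / 0.1139 = 11.4

L/D = 11.4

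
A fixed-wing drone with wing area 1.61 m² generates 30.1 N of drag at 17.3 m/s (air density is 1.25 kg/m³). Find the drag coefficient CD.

From D = ½ρv²S·CD, rearranging gives CD = 2D/(ρv²S).
CD = 2 × 30.1 / (1.25 × 17.3² × 1.61) = 0.0999

CD = 0.0999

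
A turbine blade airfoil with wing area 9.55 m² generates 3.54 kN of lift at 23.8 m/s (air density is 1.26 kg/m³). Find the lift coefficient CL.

From L = ½ρv²S·CL, rearranging gives CL = 2L/(ρv²S).
CL = 2 × 3540 / (1.26 × 23.8² × 9.55) = 1.04

CL = 1.04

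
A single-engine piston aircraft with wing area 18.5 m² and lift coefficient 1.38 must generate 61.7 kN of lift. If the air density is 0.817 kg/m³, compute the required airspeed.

v = 76.9 m/s

L = ½ρv²S·CL ⇒ v = √(2L/(ρ·S·CL))
v = √(2 × 61700 / (0.817 × 18.5 × 1.38)) = √5916 = 76.9 m/s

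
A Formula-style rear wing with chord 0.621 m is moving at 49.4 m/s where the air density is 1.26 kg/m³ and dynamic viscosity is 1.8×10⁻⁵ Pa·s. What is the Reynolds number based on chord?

Re = 2.15×10^6

Re = ρ·v·c/μ = 1.26 × 49.4 × 0.621 / (1.8×10⁻⁵) = 2.15×10^6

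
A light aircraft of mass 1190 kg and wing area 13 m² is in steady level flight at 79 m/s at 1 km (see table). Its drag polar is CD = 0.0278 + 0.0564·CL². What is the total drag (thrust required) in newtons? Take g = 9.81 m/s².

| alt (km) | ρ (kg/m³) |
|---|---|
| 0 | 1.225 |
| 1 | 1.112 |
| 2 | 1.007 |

D = 1420 N

At 1 km, from the table: ρ = 1.112 kg/m³.
Weight W = mg = 1190 × 9.81 = 11674 N; in level flight L = W.
q = ½ρv² = ½ × 1.112 × 79² = 3470 Pa.
CL = 2W/(ρv²S) = 2×11674/(1.112×79²×13) = 0.2588.
CD = 0.0278 + 0.0564 × 0.2588² = 0.03158.
D = q·S·CD = 3470 × 13 × 0.03158 = 1424 N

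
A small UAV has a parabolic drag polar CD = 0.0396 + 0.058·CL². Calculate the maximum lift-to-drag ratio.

(L/D)max = 10.4

For CD = CD0 + K·CL², (L/D)max occurs at CL* = √(CD0/K) and equals 1/(2√(K·CD0)).
(L/D)max = 1/(2√(0.058 × 0.0396)) = 1/(2 × 0.04792) = 10.4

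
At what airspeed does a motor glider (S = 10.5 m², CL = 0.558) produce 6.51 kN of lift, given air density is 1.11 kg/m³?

L = ½ρv²S·CL ⇒ v = √(2L/(ρ·S·CL))
v = √(2 × 6510 / (1.11 × 10.5 × 0.558)) = √2002 = 44.7 m/s

v = 44.7 m/s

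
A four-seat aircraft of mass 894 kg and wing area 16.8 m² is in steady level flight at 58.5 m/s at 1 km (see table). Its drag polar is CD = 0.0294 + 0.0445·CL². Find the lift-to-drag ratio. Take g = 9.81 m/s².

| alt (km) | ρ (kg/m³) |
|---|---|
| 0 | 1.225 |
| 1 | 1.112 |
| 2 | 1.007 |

At 1 km, from the table: ρ = 1.112 kg/m³.
In steady level flight, lift balances weight: W = mg = 894 × 9.81 = 8770.1 N.
Dynamic pressure q = 0.5 × 1.112 × 58.5² = 1903 Pa.
CL = 2W/(ρv²S) = 2×8770.1/(1.112×58.5²×16.8) = 0.2744.
CD = 0.0294 + 0.0445 × 0.2744² = 0.03275.
L/D = CL/CD = 0.2744 / 0.03275 = 8.38

L/D = 8.38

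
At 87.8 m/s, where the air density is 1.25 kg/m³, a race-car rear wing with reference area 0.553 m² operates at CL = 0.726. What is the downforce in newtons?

Dynamic pressure q = ½ρv² = ½ × 1.25 × 87.8² = 4818 Pa.
L = q·S·CL = 4818 × 0.553 × 0.726 = 1930 N

L = 1930 N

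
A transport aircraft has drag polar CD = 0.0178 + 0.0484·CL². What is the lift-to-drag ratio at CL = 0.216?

L/D = 10.8

CD = 0.0178 + 0.0484 × 0.216² = 0.02006
L/D = CL/CD = 0.216 / 0.02006 = 10.8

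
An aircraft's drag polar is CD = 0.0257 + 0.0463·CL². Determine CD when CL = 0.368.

CD = 0.032

CD = 0.0257 + 0.0463 × 0.368² = 0.0257 + 0.00627 = 0.032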